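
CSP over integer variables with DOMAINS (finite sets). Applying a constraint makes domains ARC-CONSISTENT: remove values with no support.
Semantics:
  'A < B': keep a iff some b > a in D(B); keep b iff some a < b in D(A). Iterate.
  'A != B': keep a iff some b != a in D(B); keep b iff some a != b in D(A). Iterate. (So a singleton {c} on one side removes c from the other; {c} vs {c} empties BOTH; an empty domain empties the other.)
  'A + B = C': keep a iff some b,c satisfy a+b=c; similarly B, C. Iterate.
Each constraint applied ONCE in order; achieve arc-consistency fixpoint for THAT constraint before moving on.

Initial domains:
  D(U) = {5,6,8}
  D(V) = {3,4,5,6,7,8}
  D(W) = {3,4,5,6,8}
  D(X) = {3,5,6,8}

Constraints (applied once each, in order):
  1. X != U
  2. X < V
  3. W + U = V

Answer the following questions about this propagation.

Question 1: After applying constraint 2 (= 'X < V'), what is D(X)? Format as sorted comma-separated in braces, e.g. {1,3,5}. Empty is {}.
Answer: {3,5,6}

Derivation:
Constraint 1 (X != U) on D(X)={3,5,6,8} D(U)={5,6,8}: no change
Constraint 2 (X < V) on D(X)={3,5,6,8} D(V)={3,4,5,6,7,8}: X {3,5,6,8}->{3,5,6}; V {3,4,5,6,7,8}->{4,5,6,7,8}
So after constraint 2: D(X) = {3,5,6}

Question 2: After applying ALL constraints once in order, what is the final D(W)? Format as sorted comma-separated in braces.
Constraint 1 (X != U) on D(X)={3,5,6,8} D(U)={5,6,8}: no change
Constraint 2 (X < V) on D(X)={3,5,6,8} D(V)={3,4,5,6,7,8}: X {3,5,6,8}->{3,5,6}; V {3,4,5,6,7,8}->{4,5,6,7,8}
Constraint 3 (W + U = V) on D(W)={3,4,5,6,8} D(U)={5,6,8} D(V)={4,5,6,7,8}: W {3,4,5,6,8}->{3}; U {5,6,8}->{5}; V {4,5,6,7,8}->{8}
So after all 3 constraints: D(W) = {3}

Answer: {3}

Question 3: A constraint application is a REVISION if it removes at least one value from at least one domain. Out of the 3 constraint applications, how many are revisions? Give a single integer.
Constraint 1 (X != U) on D(X)={3,5,6,8} D(U)={5,6,8}: no change => not a revision
Constraint 2 (X < V) on D(X)={3,5,6,8} D(V)={3,4,5,6,7,8}: X {3,5,6,8}->{3,5,6}; V {3,4,5,6,7,8}->{4,5,6,7,8} => REVISION
Constraint 3 (W + U = V) on D(W)={3,4,5,6,8} D(U)={5,6,8} D(V)={4,5,6,7,8}: W {3,4,5,6,8}->{3}; U {5,6,8}->{5}; V {4,5,6,7,8}->{8} => REVISION
Total revisions = 2

Answer: 2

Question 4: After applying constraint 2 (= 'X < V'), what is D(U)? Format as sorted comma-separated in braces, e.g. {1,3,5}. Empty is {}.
Answer: {5,6,8}

Derivation:
Constraint 1 (X != U) on D(X)={3,5,6,8} D(U)={5,6,8}: no change
Constraint 2 (X < V) on D(X)={3,5,6,8} D(V)={3,4,5,6,7,8}: X {3,5,6,8}->{3,5,6}; V {3,4,5,6,7,8}->{4,5,6,7,8}
So after constraint 2: D(U) = {5,6,8}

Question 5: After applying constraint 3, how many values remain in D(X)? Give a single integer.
Answer: 3

Derivation:
Constraint 1 (X != U) on D(X)={3,5,6,8} D(U)={5,6,8}: no change
Constraint 2 (X < V) on D(X)={3,5,6,8} D(V)={3,4,5,6,7,8}: X {3,5,6,8}->{3,5,6}; V {3,4,5,6,7,8}->{4,5,6,7,8}
Constraint 3 (W + U = V) on D(W)={3,4,5,6,8} D(U)={5,6,8} D(V)={4,5,6,7,8}: W {3,4,5,6,8}->{3}; U {5,6,8}->{5}; V {4,5,6,7,8}->{8}
So after constraint 3: D(X)={3,5,6}, size = 3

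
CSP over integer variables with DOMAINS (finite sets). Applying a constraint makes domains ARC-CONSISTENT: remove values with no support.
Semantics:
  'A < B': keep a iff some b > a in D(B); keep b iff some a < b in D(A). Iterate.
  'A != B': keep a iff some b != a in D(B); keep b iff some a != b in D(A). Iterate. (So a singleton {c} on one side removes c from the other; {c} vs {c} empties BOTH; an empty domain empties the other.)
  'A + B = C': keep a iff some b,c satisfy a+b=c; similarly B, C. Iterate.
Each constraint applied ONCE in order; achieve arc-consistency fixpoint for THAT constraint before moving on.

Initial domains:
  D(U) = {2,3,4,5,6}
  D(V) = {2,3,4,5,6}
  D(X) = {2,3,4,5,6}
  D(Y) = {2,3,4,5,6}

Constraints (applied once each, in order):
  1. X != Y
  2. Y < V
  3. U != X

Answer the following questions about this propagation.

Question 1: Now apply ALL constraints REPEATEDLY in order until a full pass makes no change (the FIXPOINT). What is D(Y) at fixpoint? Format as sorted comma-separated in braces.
Answer: {2,3,4,5}

Derivation:
pass 0 (initial): D(Y)={2,3,4,5,6}
pass 1: V {2,3,4,5,6}->{3,4,5,6}; Y {2,3,4,5,6}->{2,3,4,5}
pass 2: no change
Fixpoint after 2 passes: D(Y) = {2,3,4,5}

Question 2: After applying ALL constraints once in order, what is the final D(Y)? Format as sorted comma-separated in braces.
Answer: {2,3,4,5}

Derivation:
Constraint 1 (X != Y) on D(X)={2,3,4,5,6} D(Y)={2,3,4,5,6}: no change
Constraint 2 (Y < V) on D(Y)={2,3,4,5,6} D(V)={2,3,4,5,6}: Y {2,3,4,5,6}->{2,3,4,5}; V {2,3,4,5,6}->{3,4,5,6}
Constraint 3 (U != X) on D(U)={2,3,4,5,6} D(X)={2,3,4,5,6}: no change
So after all 3 constraints: D(Y) = {2,3,4,5}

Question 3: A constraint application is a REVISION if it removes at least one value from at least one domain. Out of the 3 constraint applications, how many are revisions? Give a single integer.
Constraint 1 (X != Y) on D(X)={2,3,4,5,6} D(Y)={2,3,4,5,6}: no change => not a revision
Constraint 2 (Y < V) on D(Y)={2,3,4,5,6} D(V)={2,3,4,5,6}: Y {2,3,4,5,6}->{2,3,4,5}; V {2,3,4,5,6}->{3,4,5,6} => REVISION
Constraint 3 (U != X) on D(U)={2,3,4,5,6} D(X)={2,3,4,5,6}: no change => not a revision
Total revisions = 1

Answer: 1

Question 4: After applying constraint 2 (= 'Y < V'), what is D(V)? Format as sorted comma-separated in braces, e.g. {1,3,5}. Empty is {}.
Constraint 1 (X != Y) on D(X)={2,3,4,5,6} D(Y)={2,3,4,5,6}: no change
Constraint 2 (Y < V) on D(Y)={2,3,4,5,6} D(V)={2,3,4,5,6}: Y {2,3,4,5,6}->{2,3,4,5}; V {2,3,4,5,6}->{3,4,5,6}
So after constraint 2: D(V) = {3,4,5,6}

Answer: {3,4,5,6}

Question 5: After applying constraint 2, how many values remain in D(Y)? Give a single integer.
Answer: 4

Derivation:
Constraint 1 (X != Y) on D(X)={2,3,4,5,6} D(Y)={2,3,4,5,6}: no change
Constraint 2 (Y < V) on D(Y)={2,3,4,5,6} D(V)={2,3,4,5,6}: Y {2,3,4,5,6}->{2,3,4,5}; V {2,3,4,5,6}->{3,4,5,6}
So after constraint 2: D(Y)={2,3,4,5}, size = 4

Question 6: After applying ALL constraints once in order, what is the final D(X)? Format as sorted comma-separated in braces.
Answer: {2,3,4,5,6}

Derivation:
Constraint 1 (X != Y) on D(X)={2,3,4,5,6} D(Y)={2,3,4,5,6}: no change
Constraint 2 (Y < V) on D(Y)={2,3,4,5,6} D(V)={2,3,4,5,6}: Y {2,3,4,5,6}->{2,3,4,5}; V {2,3,4,5,6}->{3,4,5,6}
Constraint 3 (U != X) on D(U)={2,3,4,5,6} D(X)={2,3,4,5,6}: no change
So after all 3 constraints: D(X) = {2,3,4,5,6}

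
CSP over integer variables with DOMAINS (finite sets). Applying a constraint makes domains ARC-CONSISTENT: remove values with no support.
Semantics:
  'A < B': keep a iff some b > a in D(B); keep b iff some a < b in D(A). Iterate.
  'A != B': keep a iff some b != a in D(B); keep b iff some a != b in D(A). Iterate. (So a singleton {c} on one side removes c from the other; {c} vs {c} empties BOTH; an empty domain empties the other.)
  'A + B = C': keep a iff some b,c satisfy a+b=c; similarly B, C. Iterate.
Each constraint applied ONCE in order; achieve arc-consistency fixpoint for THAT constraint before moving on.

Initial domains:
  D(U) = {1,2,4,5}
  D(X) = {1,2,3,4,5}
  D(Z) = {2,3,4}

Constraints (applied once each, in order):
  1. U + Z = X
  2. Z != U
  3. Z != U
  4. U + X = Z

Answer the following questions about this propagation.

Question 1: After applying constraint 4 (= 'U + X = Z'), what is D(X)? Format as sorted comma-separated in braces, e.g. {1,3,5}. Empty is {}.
Answer: {3}

Derivation:
Constraint 1 (U + Z = X) on D(U)={1,2,4,5} D(Z)={2,3,4} D(X)={1,2,3,4,5}: U {1,2,4,5}->{1,2}; X {1,2,3,4,5}->{3,4,5}
Constraint 2 (Z != U) on D(Z)={2,3,4} D(U)={1,2}: no change
Constraint 3 (Z != U) on D(Z)={2,3,4} D(U)={1,2}: no change
Constraint 4 (U + X = Z) on D(U)={1,2} D(X)={3,4,5} D(Z)={2,3,4}: U {1,2}->{1}; X {3,4,5}->{3}; Z {2,3,4}->{4}
So after constraint 4: D(X) = {3}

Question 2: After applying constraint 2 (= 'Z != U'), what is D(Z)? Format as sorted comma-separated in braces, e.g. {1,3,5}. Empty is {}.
Constraint 1 (U + Z = X) on D(U)={1,2,4,5} D(Z)={2,3,4} D(X)={1,2,3,4,5}: U {1,2,4,5}->{1,2}; X {1,2,3,4,5}->{3,4,5}
Constraint 2 (Z != U) on D(Z)={2,3,4} D(U)={1,2}: no change
So after constraint 2: D(Z) = {2,3,4}

Answer: {2,3,4}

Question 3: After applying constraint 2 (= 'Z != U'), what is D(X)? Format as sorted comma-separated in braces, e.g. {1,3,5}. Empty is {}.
Answer: {3,4,5}

Derivation:
Constraint 1 (U + Z = X) on D(U)={1,2,4,5} D(Z)={2,3,4} D(X)={1,2,3,4,5}: U {1,2,4,5}->{1,2}; X {1,2,3,4,5}->{3,4,5}
Constraint 2 (Z != U) on D(Z)={2,3,4} D(U)={1,2}: no change
So after constraint 2: D(X) = {3,4,5}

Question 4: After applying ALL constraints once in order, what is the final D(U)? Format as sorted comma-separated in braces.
Answer: {1}

Derivation:
Constraint 1 (U + Z = X) on D(U)={1,2,4,5} D(Z)={2,3,4} D(X)={1,2,3,4,5}: U {1,2,4,5}->{1,2}; X {1,2,3,4,5}->{3,4,5}
Constraint 2 (Z != U) on D(Z)={2,3,4} D(U)={1,2}: no change
Constraint 3 (Z != U) on D(Z)={2,3,4} D(U)={1,2}: no change
Constraint 4 (U + X = Z) on D(U)={1,2} D(X)={3,4,5} D(Z)={2,3,4}: U {1,2}->{1}; X {3,4,5}->{3}; Z {2,3,4}->{4}
So after all 4 constraints: D(U) = {1}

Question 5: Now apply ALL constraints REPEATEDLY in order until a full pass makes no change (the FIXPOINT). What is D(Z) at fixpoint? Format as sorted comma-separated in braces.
Answer: {}

Derivation:
pass 0 (initial): D(Z)={2,3,4}
pass 1: U {1,2,4,5}->{1}; X {1,2,3,4,5}->{3}; Z {2,3,4}->{4}
pass 2: U {1}->{}; X {3}->{}; Z {4}->{}
pass 3: no change
Fixpoint after 3 passes: D(Z) = {}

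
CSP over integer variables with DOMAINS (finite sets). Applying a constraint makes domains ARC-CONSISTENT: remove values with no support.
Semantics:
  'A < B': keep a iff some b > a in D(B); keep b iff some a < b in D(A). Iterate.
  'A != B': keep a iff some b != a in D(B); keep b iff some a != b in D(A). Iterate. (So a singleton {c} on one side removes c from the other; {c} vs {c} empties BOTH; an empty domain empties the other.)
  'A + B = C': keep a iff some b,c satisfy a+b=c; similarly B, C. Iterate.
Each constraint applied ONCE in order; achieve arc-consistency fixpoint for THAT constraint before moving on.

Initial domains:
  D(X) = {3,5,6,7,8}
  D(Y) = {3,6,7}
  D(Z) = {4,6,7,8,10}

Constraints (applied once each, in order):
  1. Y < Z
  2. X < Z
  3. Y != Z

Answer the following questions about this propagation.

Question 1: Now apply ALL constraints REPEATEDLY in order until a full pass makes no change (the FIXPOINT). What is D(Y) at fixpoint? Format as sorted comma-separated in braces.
Answer: {3,6,7}

Derivation:
pass 0 (initial): D(Y)={3,6,7}
pass 1: no change
Fixpoint after 1 passes: D(Y) = {3,6,7}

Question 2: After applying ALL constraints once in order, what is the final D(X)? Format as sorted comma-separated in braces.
Constraint 1 (Y < Z) on D(Y)={3,6,7} D(Z)={4,6,7,8,10}: no change
Constraint 2 (X < Z) on D(X)={3,5,6,7,8} D(Z)={4,6,7,8,10}: no change
Constraint 3 (Y != Z) on D(Y)={3,6,7} D(Z)={4,6,7,8,10}: no change
So after all 3 constraints: D(X) = {3,5,6,7,8}

Answer: {3,5,6,7,8}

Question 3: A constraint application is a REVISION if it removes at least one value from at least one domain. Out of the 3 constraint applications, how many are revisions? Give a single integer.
Answer: 0

Derivation:
Constraint 1 (Y < Z) on D(Y)={3,6,7} D(Z)={4,6,7,8,10}: no change => not a revision
Constraint 2 (X < Z) on D(X)={3,5,6,7,8} D(Z)={4,6,7,8,10}: no change => not a revision
Constraint 3 (Y != Z) on D(Y)={3,6,7} D(Z)={4,6,7,8,10}: no change => not a revision
Total revisions = 0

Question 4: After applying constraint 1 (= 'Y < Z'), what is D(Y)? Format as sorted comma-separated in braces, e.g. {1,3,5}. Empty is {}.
Constraint 1 (Y < Z) on D(Y)={3,6,7} D(Z)={4,6,7,8,10}: no change
So after constraint 1: D(Y) = {3,6,7}

Answer: {3,6,7}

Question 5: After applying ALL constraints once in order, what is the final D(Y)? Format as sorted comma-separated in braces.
Constraint 1 (Y < Z) on D(Y)={3,6,7} D(Z)={4,6,7,8,10}: no change
Constraint 2 (X < Z) on D(X)={3,5,6,7,8} D(Z)={4,6,7,8,10}: no change
Constraint 3 (Y != Z) on D(Y)={3,6,7} D(Z)={4,6,7,8,10}: no change
So after all 3 constraints: D(Y) = {3,6,7}

Answer: {3,6,7}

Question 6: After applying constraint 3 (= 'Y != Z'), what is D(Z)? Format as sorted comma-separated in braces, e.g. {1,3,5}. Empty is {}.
Constraint 1 (Y < Z) on D(Y)={3,6,7} D(Z)={4,6,7,8,10}: no change
Constraint 2 (X < Z) on D(X)={3,5,6,7,8} D(Z)={4,6,7,8,10}: no change
Constraint 3 (Y != Z) on D(Y)={3,6,7} D(Z)={4,6,7,8,10}: no change
So after constraint 3: D(Z) = {4,6,7,8,10}

Answer: {4,6,7,8,10}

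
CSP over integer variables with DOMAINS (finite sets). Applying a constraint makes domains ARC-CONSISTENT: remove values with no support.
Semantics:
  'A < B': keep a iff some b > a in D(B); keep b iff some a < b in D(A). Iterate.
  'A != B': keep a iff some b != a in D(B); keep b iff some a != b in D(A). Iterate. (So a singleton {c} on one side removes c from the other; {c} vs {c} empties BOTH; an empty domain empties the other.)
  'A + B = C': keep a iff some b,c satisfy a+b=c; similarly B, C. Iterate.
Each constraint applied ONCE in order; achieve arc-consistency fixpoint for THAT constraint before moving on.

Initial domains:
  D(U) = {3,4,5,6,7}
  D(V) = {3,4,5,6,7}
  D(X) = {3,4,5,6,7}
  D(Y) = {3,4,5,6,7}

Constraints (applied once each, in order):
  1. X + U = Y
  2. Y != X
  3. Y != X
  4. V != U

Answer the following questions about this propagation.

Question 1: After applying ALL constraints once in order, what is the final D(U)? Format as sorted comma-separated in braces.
Answer: {3,4}

Derivation:
Constraint 1 (X + U = Y) on D(X)={3,4,5,6,7} D(U)={3,4,5,6,7} D(Y)={3,4,5,6,7}: X {3,4,5,6,7}->{3,4}; U {3,4,5,6,7}->{3,4}; Y {3,4,5,6,7}->{6,7}
Constraint 2 (Y != X) on D(Y)={6,7} D(X)={3,4}: no change
Constraint 3 (Y != X) on D(Y)={6,7} D(X)={3,4}: no change
Constraint 4 (V != U) on D(V)={3,4,5,6,7} D(U)={3,4}: no change
So after all 4 constraints: D(U) = {3,4}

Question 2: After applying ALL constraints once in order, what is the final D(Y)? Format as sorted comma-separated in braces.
Answer: {6,7}

Derivation:
Constraint 1 (X + U = Y) on D(X)={3,4,5,6,7} D(U)={3,4,5,6,7} D(Y)={3,4,5,6,7}: X {3,4,5,6,7}->{3,4}; U {3,4,5,6,7}->{3,4}; Y {3,4,5,6,7}->{6,7}
Constraint 2 (Y != X) on D(Y)={6,7} D(X)={3,4}: no change
Constraint 3 (Y != X) on D(Y)={6,7} D(X)={3,4}: no change
Constraint 4 (V != U) on D(V)={3,4,5,6,7} D(U)={3,4}: no change
So after all 4 constraints: D(Y) = {6,7}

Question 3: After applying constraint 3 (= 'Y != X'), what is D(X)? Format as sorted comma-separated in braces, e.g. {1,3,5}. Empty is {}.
Constraint 1 (X + U = Y) on D(X)={3,4,5,6,7} D(U)={3,4,5,6,7} D(Y)={3,4,5,6,7}: X {3,4,5,6,7}->{3,4}; U {3,4,5,6,7}->{3,4}; Y {3,4,5,6,7}->{6,7}
Constraint 2 (Y != X) on D(Y)={6,7} D(X)={3,4}: no change
Constraint 3 (Y != X) on D(Y)={6,7} D(X)={3,4}: no change
So after constraint 3: D(X) = {3,4}

Answer: {3,4}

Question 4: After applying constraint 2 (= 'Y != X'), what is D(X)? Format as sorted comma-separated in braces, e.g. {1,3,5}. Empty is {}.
Constraint 1 (X + U = Y) on D(X)={3,4,5,6,7} D(U)={3,4,5,6,7} D(Y)={3,4,5,6,7}: X {3,4,5,6,7}->{3,4}; U {3,4,5,6,7}->{3,4}; Y {3,4,5,6,7}->{6,7}
Constraint 2 (Y != X) on D(Y)={6,7} D(X)={3,4}: no change
So after constraint 2: D(X) = {3,4}

Answer: {3,4}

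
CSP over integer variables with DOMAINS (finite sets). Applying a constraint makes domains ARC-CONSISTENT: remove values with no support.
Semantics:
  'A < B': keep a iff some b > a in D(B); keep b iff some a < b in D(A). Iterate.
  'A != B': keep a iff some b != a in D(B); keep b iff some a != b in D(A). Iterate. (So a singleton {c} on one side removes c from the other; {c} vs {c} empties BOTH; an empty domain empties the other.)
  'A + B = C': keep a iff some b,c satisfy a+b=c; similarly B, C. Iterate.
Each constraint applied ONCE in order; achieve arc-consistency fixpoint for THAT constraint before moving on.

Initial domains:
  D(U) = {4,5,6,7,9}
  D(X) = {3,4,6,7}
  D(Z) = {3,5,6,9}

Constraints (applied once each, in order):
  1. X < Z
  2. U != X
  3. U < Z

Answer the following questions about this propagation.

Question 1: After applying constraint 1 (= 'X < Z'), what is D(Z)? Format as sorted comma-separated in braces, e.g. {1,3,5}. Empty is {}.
Answer: {5,6,9}

Derivation:
Constraint 1 (X < Z) on D(X)={3,4,6,7} D(Z)={3,5,6,9}: Z {3,5,6,9}->{5,6,9}
So after constraint 1: D(Z) = {5,6,9}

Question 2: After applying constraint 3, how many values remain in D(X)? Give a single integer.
Answer: 4

Derivation:
Constraint 1 (X < Z) on D(X)={3,4,6,7} D(Z)={3,5,6,9}: Z {3,5,6,9}->{5,6,9}
Constraint 2 (U != X) on D(U)={4,5,6,7,9} D(X)={3,4,6,7}: no change
Constraint 3 (U < Z) on D(U)={4,5,6,7,9} D(Z)={5,6,9}: U {4,5,6,7,9}->{4,5,6,7}
So after constraint 3: D(X)={3,4,6,7}, size = 4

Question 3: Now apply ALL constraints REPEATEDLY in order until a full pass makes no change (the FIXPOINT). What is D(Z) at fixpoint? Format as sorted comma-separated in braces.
pass 0 (initial): D(Z)={3,5,6,9}
pass 1: U {4,5,6,7,9}->{4,5,6,7}; Z {3,5,6,9}->{5,6,9}
pass 2: no change
Fixpoint after 2 passes: D(Z) = {5,6,9}

Answer: {5,6,9}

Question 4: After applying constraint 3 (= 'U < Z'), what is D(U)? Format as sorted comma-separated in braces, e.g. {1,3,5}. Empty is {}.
Constraint 1 (X < Z) on D(X)={3,4,6,7} D(Z)={3,5,6,9}: Z {3,5,6,9}->{5,6,9}
Constraint 2 (U != X) on D(U)={4,5,6,7,9} D(X)={3,4,6,7}: no change
Constraint 3 (U < Z) on D(U)={4,5,6,7,9} D(Z)={5,6,9}: U {4,5,6,7,9}->{4,5,6,7}
So after constraint 3: D(U) = {4,5,6,7}

Answer: {4,5,6,7}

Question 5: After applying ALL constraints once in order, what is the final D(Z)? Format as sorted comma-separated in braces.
Constraint 1 (X < Z) on D(X)={3,4,6,7} D(Z)={3,5,6,9}: Z {3,5,6,9}->{5,6,9}
Constraint 2 (U != X) on D(U)={4,5,6,7,9} D(X)={3,4,6,7}: no change
Constraint 3 (U < Z) on D(U)={4,5,6,7,9} D(Z)={5,6,9}: U {4,5,6,7,9}->{4,5,6,7}
So after all 3 constraints: D(Z) = {5,6,9}

Answer: {5,6,9}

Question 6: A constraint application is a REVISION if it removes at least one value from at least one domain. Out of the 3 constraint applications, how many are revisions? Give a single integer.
Constraint 1 (X < Z) on D(X)={3,4,6,7} D(Z)={3,5,6,9}: Z {3,5,6,9}->{5,6,9} => REVISION
Constraint 2 (U != X) on D(U)={4,5,6,7,9} D(X)={3,4,6,7}: no change => not a revision
Constraint 3 (U < Z) on D(U)={4,5,6,7,9} D(Z)={5,6,9}: U {4,5,6,7,9}->{4,5,6,7} => REVISION
Total revisions = 2

Answer: 2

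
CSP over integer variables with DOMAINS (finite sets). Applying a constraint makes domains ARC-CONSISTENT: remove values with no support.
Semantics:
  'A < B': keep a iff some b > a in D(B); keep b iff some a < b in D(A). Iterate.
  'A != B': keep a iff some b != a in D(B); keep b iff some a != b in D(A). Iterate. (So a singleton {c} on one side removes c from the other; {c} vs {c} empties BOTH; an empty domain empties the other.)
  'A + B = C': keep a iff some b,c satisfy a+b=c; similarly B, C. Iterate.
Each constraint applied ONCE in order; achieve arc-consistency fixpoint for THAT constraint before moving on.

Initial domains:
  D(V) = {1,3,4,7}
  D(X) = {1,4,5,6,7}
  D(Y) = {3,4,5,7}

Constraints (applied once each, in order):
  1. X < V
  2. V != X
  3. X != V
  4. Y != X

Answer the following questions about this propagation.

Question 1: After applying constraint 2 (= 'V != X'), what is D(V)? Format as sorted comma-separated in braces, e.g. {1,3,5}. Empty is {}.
Answer: {3,4,7}

Derivation:
Constraint 1 (X < V) on D(X)={1,4,5,6,7} D(V)={1,3,4,7}: X {1,4,5,6,7}->{1,4,5,6}; V {1,3,4,7}->{3,4,7}
Constraint 2 (V != X) on D(V)={3,4,7} D(X)={1,4,5,6}: no change
So after constraint 2: D(V) = {3,4,7}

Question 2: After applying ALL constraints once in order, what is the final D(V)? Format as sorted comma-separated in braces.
Answer: {3,4,7}

Derivation:
Constraint 1 (X < V) on D(X)={1,4,5,6,7} D(V)={1,3,4,7}: X {1,4,5,6,7}->{1,4,5,6}; V {1,3,4,7}->{3,4,7}
Constraint 2 (V != X) on D(V)={3,4,7} D(X)={1,4,5,6}: no change
Constraint 3 (X != V) on D(X)={1,4,5,6} D(V)={3,4,7}: no change
Constraint 4 (Y != X) on D(Y)={3,4,5,7} D(X)={1,4,5,6}: no change
So after all 4 constraints: D(V) = {3,4,7}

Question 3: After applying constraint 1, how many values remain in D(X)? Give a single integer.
Constraint 1 (X < V) on D(X)={1,4,5,6,7} D(V)={1,3,4,7}: X {1,4,5,6,7}->{1,4,5,6}; V {1,3,4,7}->{3,4,7}
So after constraint 1: D(X)={1,4,5,6}, size = 4

Answer: 4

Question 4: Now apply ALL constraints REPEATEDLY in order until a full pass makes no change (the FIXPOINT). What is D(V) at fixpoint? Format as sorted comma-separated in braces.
pass 0 (initial): D(V)={1,3,4,7}
pass 1: V {1,3,4,7}->{3,4,7}; X {1,4,5,6,7}->{1,4,5,6}
pass 2: no change
Fixpoint after 2 passes: D(V) = {3,4,7}

Answer: {3,4,7}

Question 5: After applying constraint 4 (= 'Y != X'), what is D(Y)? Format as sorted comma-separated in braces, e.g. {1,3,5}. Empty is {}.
Answer: {3,4,5,7}

Derivation:
Constraint 1 (X < V) on D(X)={1,4,5,6,7} D(V)={1,3,4,7}: X {1,4,5,6,7}->{1,4,5,6}; V {1,3,4,7}->{3,4,7}
Constraint 2 (V != X) on D(V)={3,4,7} D(X)={1,4,5,6}: no change
Constraint 3 (X != V) on D(X)={1,4,5,6} D(V)={3,4,7}: no change
Constraint 4 (Y != X) on D(Y)={3,4,5,7} D(X)={1,4,5,6}: no change
So after constraint 4: D(Y) = {3,4,5,7}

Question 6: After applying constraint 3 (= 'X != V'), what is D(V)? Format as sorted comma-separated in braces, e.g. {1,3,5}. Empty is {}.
Constraint 1 (X < V) on D(X)={1,4,5,6,7} D(V)={1,3,4,7}: X {1,4,5,6,7}->{1,4,5,6}; V {1,3,4,7}->{3,4,7}
Constraint 2 (V != X) on D(V)={3,4,7} D(X)={1,4,5,6}: no change
Constraint 3 (X != V) on D(X)={1,4,5,6} D(V)={3,4,7}: no change
So after constraint 3: D(V) = {3,4,7}

Answer: {3,4,7}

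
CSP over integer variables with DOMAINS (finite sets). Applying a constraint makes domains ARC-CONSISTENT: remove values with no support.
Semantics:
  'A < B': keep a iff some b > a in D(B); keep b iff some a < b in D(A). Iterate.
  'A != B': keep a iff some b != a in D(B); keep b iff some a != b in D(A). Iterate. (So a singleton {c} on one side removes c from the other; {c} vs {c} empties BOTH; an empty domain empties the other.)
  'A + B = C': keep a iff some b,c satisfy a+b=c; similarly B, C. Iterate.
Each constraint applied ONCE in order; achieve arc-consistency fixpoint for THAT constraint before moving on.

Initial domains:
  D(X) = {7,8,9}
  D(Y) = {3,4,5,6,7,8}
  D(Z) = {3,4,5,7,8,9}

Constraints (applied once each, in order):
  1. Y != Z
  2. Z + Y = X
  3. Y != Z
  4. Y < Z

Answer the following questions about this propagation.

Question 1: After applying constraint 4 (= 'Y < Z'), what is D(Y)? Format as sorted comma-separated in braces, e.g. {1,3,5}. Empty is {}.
Answer: {3,4}

Derivation:
Constraint 1 (Y != Z) on D(Y)={3,4,5,6,7,8} D(Z)={3,4,5,7,8,9}: no change
Constraint 2 (Z + Y = X) on D(Z)={3,4,5,7,8,9} D(Y)={3,4,5,6,7,8} D(X)={7,8,9}: Z {3,4,5,7,8,9}->{3,4,5}; Y {3,4,5,6,7,8}->{3,4,5,6}
Constraint 3 (Y != Z) on D(Y)={3,4,5,6} D(Z)={3,4,5}: no change
Constraint 4 (Y < Z) on D(Y)={3,4,5,6} D(Z)={3,4,5}: Y {3,4,5,6}->{3,4}; Z {3,4,5}->{4,5}
So after constraint 4: D(Y) = {3,4}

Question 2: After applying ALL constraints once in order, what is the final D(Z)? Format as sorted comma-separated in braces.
Constraint 1 (Y != Z) on D(Y)={3,4,5,6,7,8} D(Z)={3,4,5,7,8,9}: no change
Constraint 2 (Z + Y = X) on D(Z)={3,4,5,7,8,9} D(Y)={3,4,5,6,7,8} D(X)={7,8,9}: Z {3,4,5,7,8,9}->{3,4,5}; Y {3,4,5,6,7,8}->{3,4,5,6}
Constraint 3 (Y != Z) on D(Y)={3,4,5,6} D(Z)={3,4,5}: no change
Constraint 4 (Y < Z) on D(Y)={3,4,5,6} D(Z)={3,4,5}: Y {3,4,5,6}->{3,4}; Z {3,4,5}->{4,5}
So after all 4 constraints: D(Z) = {4,5}

Answer: {4,5}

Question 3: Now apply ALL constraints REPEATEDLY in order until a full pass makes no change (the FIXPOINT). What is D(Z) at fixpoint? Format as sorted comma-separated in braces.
Answer: {4,5}

Derivation:
pass 0 (initial): D(Z)={3,4,5,7,8,9}
pass 1: Y {3,4,5,6,7,8}->{3,4}; Z {3,4,5,7,8,9}->{4,5}
pass 2: no change
Fixpoint after 2 passes: D(Z) = {4,5}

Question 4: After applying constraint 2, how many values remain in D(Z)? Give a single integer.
Constraint 1 (Y != Z) on D(Y)={3,4,5,6,7,8} D(Z)={3,4,5,7,8,9}: no change
Constraint 2 (Z + Y = X) on D(Z)={3,4,5,7,8,9} D(Y)={3,4,5,6,7,8} D(X)={7,8,9}: Z {3,4,5,7,8,9}->{3,4,5}; Y {3,4,5,6,7,8}->{3,4,5,6}
So after constraint 2: D(Z)={3,4,5}, size = 3

Answer: 3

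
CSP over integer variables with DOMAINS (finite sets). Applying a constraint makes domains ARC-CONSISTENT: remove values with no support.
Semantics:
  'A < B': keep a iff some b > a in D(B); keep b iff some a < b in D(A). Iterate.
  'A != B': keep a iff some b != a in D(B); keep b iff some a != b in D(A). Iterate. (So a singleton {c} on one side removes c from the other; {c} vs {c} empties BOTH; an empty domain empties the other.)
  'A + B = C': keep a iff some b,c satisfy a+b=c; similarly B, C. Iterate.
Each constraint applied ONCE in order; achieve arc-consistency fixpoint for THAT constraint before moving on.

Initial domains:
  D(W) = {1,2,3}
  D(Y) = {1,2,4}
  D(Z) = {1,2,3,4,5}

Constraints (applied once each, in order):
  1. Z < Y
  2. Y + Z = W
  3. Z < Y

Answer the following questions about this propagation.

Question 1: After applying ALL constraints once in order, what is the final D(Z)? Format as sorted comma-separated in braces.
Constraint 1 (Z < Y) on D(Z)={1,2,3,4,5} D(Y)={1,2,4}: Z {1,2,3,4,5}->{1,2,3}; Y {1,2,4}->{2,4}
Constraint 2 (Y + Z = W) on D(Y)={2,4} D(Z)={1,2,3} D(W)={1,2,3}: Y {2,4}->{2}; Z {1,2,3}->{1}; W {1,2,3}->{3}
Constraint 3 (Z < Y) on D(Z)={1} D(Y)={2}: no change
So after all 3 constraints: D(Z) = {1}

Answer: {1}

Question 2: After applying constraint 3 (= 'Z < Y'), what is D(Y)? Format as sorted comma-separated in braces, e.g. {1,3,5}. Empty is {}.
Answer: {2}

Derivation:
Constraint 1 (Z < Y) on D(Z)={1,2,3,4,5} D(Y)={1,2,4}: Z {1,2,3,4,5}->{1,2,3}; Y {1,2,4}->{2,4}
Constraint 2 (Y + Z = W) on D(Y)={2,4} D(Z)={1,2,3} D(W)={1,2,3}: Y {2,4}->{2}; Z {1,2,3}->{1}; W {1,2,3}->{3}
Constraint 3 (Z < Y) on D(Z)={1} D(Y)={2}: no change
So after constraint 3: D(Y) = {2}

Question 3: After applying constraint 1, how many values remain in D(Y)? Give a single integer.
Constraint 1 (Z < Y) on D(Z)={1,2,3,4,5} D(Y)={1,2,4}: Z {1,2,3,4,5}->{1,2,3}; Y {1,2,4}->{2,4}
So after constraint 1: D(Y)={2,4}, size = 2

Answer: 2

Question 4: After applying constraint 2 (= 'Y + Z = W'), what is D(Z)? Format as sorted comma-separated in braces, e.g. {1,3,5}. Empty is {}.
Answer: {1}

Derivation:
Constraint 1 (Z < Y) on D(Z)={1,2,3,4,5} D(Y)={1,2,4}: Z {1,2,3,4,5}->{1,2,3}; Y {1,2,4}->{2,4}
Constraint 2 (Y + Z = W) on D(Y)={2,4} D(Z)={1,2,3} D(W)={1,2,3}: Y {2,4}->{2}; Z {1,2,3}->{1}; W {1,2,3}->{3}
So after constraint 2: D(Z) = {1}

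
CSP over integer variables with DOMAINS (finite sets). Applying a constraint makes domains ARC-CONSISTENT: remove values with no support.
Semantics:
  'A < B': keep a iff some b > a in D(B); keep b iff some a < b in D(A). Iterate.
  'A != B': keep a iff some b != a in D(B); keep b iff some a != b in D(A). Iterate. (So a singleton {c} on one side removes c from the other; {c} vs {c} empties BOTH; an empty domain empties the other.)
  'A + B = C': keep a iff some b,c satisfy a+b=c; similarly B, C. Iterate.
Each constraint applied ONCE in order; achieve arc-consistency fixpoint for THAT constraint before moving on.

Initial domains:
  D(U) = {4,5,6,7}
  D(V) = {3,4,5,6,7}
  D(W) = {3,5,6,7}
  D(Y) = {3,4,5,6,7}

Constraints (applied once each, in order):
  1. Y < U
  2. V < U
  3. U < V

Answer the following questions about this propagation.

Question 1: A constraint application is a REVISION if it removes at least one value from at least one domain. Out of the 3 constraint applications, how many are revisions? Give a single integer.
Constraint 1 (Y < U) on D(Y)={3,4,5,6,7} D(U)={4,5,6,7}: Y {3,4,5,6,7}->{3,4,5,6} => REVISION
Constraint 2 (V < U) on D(V)={3,4,5,6,7} D(U)={4,5,6,7}: V {3,4,5,6,7}->{3,4,5,6} => REVISION
Constraint 3 (U < V) on D(U)={4,5,6,7} D(V)={3,4,5,6}: U {4,5,6,7}->{4,5}; V {3,4,5,6}->{5,6} => REVISION
Total revisions = 3

Answer: 3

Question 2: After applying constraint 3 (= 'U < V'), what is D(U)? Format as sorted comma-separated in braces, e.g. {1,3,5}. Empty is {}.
Constraint 1 (Y < U) on D(Y)={3,4,5,6,7} D(U)={4,5,6,7}: Y {3,4,5,6,7}->{3,4,5,6}
Constraint 2 (V < U) on D(V)={3,4,5,6,7} D(U)={4,5,6,7}: V {3,4,5,6,7}->{3,4,5,6}
Constraint 3 (U < V) on D(U)={4,5,6,7} D(V)={3,4,5,6}: U {4,5,6,7}->{4,5}; V {3,4,5,6}->{5,6}
So after constraint 3: D(U) = {4,5}

Answer: {4,5}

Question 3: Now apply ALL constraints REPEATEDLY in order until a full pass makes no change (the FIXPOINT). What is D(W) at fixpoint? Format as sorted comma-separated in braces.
Answer: {3,5,6,7}

Derivation:
pass 0 (initial): D(W)={3,5,6,7}
pass 1: U {4,5,6,7}->{4,5}; V {3,4,5,6,7}->{5,6}; Y {3,4,5,6,7}->{3,4,5,6}
pass 2: U {4,5}->{}; V {5,6}->{}; Y {3,4,5,6}->{3,4}
pass 3: Y {3,4}->{}
pass 4: no change
Fixpoint after 4 passes: D(W) = {3,5,6,7}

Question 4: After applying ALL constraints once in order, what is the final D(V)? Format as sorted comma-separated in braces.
Answer: {5,6}

Derivation:
Constraint 1 (Y < U) on D(Y)={3,4,5,6,7} D(U)={4,5,6,7}: Y {3,4,5,6,7}->{3,4,5,6}
Constraint 2 (V < U) on D(V)={3,4,5,6,7} D(U)={4,5,6,7}: V {3,4,5,6,7}->{3,4,5,6}
Constraint 3 (U < V) on D(U)={4,5,6,7} D(V)={3,4,5,6}: U {4,5,6,7}->{4,5}; V {3,4,5,6}->{5,6}
So after all 3 constraints: D(V) = {5,6}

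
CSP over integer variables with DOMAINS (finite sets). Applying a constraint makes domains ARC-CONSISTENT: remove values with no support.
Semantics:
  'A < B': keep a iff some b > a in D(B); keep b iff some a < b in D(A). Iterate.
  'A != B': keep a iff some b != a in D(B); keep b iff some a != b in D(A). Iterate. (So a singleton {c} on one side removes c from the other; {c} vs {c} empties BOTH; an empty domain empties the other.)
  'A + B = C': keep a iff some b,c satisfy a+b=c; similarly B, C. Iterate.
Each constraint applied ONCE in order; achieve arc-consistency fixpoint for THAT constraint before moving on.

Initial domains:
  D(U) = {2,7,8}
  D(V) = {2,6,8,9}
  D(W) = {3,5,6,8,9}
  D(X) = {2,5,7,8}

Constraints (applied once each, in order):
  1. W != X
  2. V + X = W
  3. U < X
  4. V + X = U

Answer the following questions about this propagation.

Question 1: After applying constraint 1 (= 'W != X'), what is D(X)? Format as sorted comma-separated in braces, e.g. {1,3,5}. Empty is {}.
Constraint 1 (W != X) on D(W)={3,5,6,8,9} D(X)={2,5,7,8}: no change
So after constraint 1: D(X) = {2,5,7,8}

Answer: {2,5,7,8}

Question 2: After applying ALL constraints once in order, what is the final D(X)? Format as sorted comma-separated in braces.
Answer: {}

Derivation:
Constraint 1 (W != X) on D(W)={3,5,6,8,9} D(X)={2,5,7,8}: no change
Constraint 2 (V + X = W) on D(V)={2,6,8,9} D(X)={2,5,7,8} D(W)={3,5,6,8,9}: V {2,6,8,9}->{2,6}; X {2,5,7,8}->{2,7}; W {3,5,6,8,9}->{8,9}
Constraint 3 (U < X) on D(U)={2,7,8} D(X)={2,7}: U {2,7,8}->{2}; X {2,7}->{7}
Constraint 4 (V + X = U) on D(V)={2,6} D(X)={7} D(U)={2}: V {2,6}->{}; X {7}->{}; U {2}->{}
So after all 4 constraints: D(X) = {}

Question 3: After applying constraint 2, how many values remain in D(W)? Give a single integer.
Constraint 1 (W != X) on D(W)={3,5,6,8,9} D(X)={2,5,7,8}: no change
Constraint 2 (V + X = W) on D(V)={2,6,8,9} D(X)={2,5,7,8} D(W)={3,5,6,8,9}: V {2,6,8,9}->{2,6}; X {2,5,7,8}->{2,7}; W {3,5,6,8,9}->{8,9}
So after constraint 2: D(W)={8,9}, size = 2

Answer: 2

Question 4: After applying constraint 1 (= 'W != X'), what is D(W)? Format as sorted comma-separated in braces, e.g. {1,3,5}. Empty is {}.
Constraint 1 (W != X) on D(W)={3,5,6,8,9} D(X)={2,5,7,8}: no change
So after constraint 1: D(W) = {3,5,6,8,9}

Answer: {3,5,6,8,9}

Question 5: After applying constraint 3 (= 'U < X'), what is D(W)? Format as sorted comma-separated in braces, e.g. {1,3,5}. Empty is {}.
Answer: {8,9}

Derivation:
Constraint 1 (W != X) on D(W)={3,5,6,8,9} D(X)={2,5,7,8}: no change
Constraint 2 (V + X = W) on D(V)={2,6,8,9} D(X)={2,5,7,8} D(W)={3,5,6,8,9}: V {2,6,8,9}->{2,6}; X {2,5,7,8}->{2,7}; W {3,5,6,8,9}->{8,9}
Constraint 3 (U < X) on D(U)={2,7,8} D(X)={2,7}: U {2,7,8}->{2}; X {2,7}->{7}
So after constraint 3: D(W) = {8,9}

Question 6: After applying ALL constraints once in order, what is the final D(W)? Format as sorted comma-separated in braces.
Answer: {8,9}

Derivation:
Constraint 1 (W != X) on D(W)={3,5,6,8,9} D(X)={2,5,7,8}: no change
Constraint 2 (V + X = W) on D(V)={2,6,8,9} D(X)={2,5,7,8} D(W)={3,5,6,8,9}: V {2,6,8,9}->{2,6}; X {2,5,7,8}->{2,7}; W {3,5,6,8,9}->{8,9}
Constraint 3 (U < X) on D(U)={2,7,8} D(X)={2,7}: U {2,7,8}->{2}; X {2,7}->{7}
Constraint 4 (V + X = U) on D(V)={2,6} D(X)={7} D(U)={2}: V {2,6}->{}; X {7}->{}; U {2}->{}
So after all 4 constraints: D(W) = {8,9}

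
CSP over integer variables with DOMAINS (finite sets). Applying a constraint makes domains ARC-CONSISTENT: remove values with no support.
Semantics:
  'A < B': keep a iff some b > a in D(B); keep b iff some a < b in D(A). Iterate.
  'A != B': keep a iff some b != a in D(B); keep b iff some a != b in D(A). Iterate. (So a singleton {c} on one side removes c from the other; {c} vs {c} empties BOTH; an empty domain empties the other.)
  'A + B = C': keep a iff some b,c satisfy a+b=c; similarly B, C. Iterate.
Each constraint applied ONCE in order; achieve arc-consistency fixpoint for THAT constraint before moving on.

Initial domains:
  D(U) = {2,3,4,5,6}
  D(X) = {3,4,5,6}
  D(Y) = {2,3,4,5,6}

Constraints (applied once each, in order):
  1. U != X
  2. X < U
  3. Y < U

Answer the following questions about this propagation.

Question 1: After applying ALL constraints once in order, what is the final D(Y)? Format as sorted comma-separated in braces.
Constraint 1 (U != X) on D(U)={2,3,4,5,6} D(X)={3,4,5,6}: no change
Constraint 2 (X < U) on D(X)={3,4,5,6} D(U)={2,3,4,5,6}: X {3,4,5,6}->{3,4,5}; U {2,3,4,5,6}->{4,5,6}
Constraint 3 (Y < U) on D(Y)={2,3,4,5,6} D(U)={4,5,6}: Y {2,3,4,5,6}->{2,3,4,5}
So after all 3 constraints: D(Y) = {2,3,4,5}

Answer: {2,3,4,5}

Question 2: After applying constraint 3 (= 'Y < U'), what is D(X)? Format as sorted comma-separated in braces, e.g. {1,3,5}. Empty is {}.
Constraint 1 (U != X) on D(U)={2,3,4,5,6} D(X)={3,4,5,6}: no change
Constraint 2 (X < U) on D(X)={3,4,5,6} D(U)={2,3,4,5,6}: X {3,4,5,6}->{3,4,5}; U {2,3,4,5,6}->{4,5,6}
Constraint 3 (Y < U) on D(Y)={2,3,4,5,6} D(U)={4,5,6}: Y {2,3,4,5,6}->{2,3,4,5}
So after constraint 3: D(X) = {3,4,5}

Answer: {3,4,5}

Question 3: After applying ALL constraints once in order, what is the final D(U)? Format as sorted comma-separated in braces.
Constraint 1 (U != X) on D(U)={2,3,4,5,6} D(X)={3,4,5,6}: no change
Constraint 2 (X < U) on D(X)={3,4,5,6} D(U)={2,3,4,5,6}: X {3,4,5,6}->{3,4,5}; U {2,3,4,5,6}->{4,5,6}
Constraint 3 (Y < U) on D(Y)={2,3,4,5,6} D(U)={4,5,6}: Y {2,3,4,5,6}->{2,3,4,5}
So after all 3 constraints: D(U) = {4,5,6}

Answer: {4,5,6}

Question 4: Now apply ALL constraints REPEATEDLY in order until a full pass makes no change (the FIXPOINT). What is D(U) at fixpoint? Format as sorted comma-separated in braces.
Answer: {4,5,6}

Derivation:
pass 0 (initial): D(U)={2,3,4,5,6}
pass 1: U {2,3,4,5,6}->{4,5,6}; X {3,4,5,6}->{3,4,5}; Y {2,3,4,5,6}->{2,3,4,5}
pass 2: no change
Fixpoint after 2 passes: D(U) = {4,5,6}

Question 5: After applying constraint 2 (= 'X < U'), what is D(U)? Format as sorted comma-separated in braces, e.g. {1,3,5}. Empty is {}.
Constraint 1 (U != X) on D(U)={2,3,4,5,6} D(X)={3,4,5,6}: no change
Constraint 2 (X < U) on D(X)={3,4,5,6} D(U)={2,3,4,5,6}: X {3,4,5,6}->{3,4,5}; U {2,3,4,5,6}->{4,5,6}
So after constraint 2: D(U) = {4,5,6}

Answer: {4,5,6}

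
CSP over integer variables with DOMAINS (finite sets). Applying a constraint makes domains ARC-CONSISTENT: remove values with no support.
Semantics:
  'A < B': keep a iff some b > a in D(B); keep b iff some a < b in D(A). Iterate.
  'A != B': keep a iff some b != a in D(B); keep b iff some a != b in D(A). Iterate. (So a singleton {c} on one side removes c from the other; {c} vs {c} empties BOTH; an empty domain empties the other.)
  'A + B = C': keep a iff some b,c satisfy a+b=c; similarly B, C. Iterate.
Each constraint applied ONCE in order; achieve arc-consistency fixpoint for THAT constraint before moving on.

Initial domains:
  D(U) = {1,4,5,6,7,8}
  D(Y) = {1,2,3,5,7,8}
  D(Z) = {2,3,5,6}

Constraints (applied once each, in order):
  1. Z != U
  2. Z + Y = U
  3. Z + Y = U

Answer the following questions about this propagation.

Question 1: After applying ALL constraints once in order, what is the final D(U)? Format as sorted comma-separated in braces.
Constraint 1 (Z != U) on D(Z)={2,3,5,6} D(U)={1,4,5,6,7,8}: no change
Constraint 2 (Z + Y = U) on D(Z)={2,3,5,6} D(Y)={1,2,3,5,7,8} D(U)={1,4,5,6,7,8}: Y {1,2,3,5,7,8}->{1,2,3,5}; U {1,4,5,6,7,8}->{4,5,6,7,8}
Constraint 3 (Z + Y = U) on D(Z)={2,3,5,6} D(Y)={1,2,3,5} D(U)={4,5,6,7,8}: no change
So after all 3 constraints: D(U) = {4,5,6,7,8}

Answer: {4,5,6,7,8}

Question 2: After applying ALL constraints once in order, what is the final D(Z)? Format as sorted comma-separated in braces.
Constraint 1 (Z != U) on D(Z)={2,3,5,6} D(U)={1,4,5,6,7,8}: no change
Constraint 2 (Z + Y = U) on D(Z)={2,3,5,6} D(Y)={1,2,3,5,7,8} D(U)={1,4,5,6,7,8}: Y {1,2,3,5,7,8}->{1,2,3,5}; U {1,4,5,6,7,8}->{4,5,6,7,8}
Constraint 3 (Z + Y = U) on D(Z)={2,3,5,6} D(Y)={1,2,3,5} D(U)={4,5,6,7,8}: no change
So after all 3 constraints: D(Z) = {2,3,5,6}

Answer: {2,3,5,6}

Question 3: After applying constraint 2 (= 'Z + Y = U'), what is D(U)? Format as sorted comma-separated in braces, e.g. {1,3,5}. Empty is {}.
Answer: {4,5,6,7,8}

Derivation:
Constraint 1 (Z != U) on D(Z)={2,3,5,6} D(U)={1,4,5,6,7,8}: no change
Constraint 2 (Z + Y = U) on D(Z)={2,3,5,6} D(Y)={1,2,3,5,7,8} D(U)={1,4,5,6,7,8}: Y {1,2,3,5,7,8}->{1,2,3,5}; U {1,4,5,6,7,8}->{4,5,6,7,8}
So after constraint 2: D(U) = {4,5,6,7,8}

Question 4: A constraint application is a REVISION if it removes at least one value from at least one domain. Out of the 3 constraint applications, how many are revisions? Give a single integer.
Answer: 1

Derivation:
Constraint 1 (Z != U) on D(Z)={2,3,5,6} D(U)={1,4,5,6,7,8}: no change => not a revision
Constraint 2 (Z + Y = U) on D(Z)={2,3,5,6} D(Y)={1,2,3,5,7,8} D(U)={1,4,5,6,7,8}: Y {1,2,3,5,7,8}->{1,2,3,5}; U {1,4,5,6,7,8}->{4,5,6,7,8} => REVISION
Constraint 3 (Z + Y = U) on D(Z)={2,3,5,6} D(Y)={1,2,3,5} D(U)={4,5,6,7,8}: no change => not a revision
Total revisions = 1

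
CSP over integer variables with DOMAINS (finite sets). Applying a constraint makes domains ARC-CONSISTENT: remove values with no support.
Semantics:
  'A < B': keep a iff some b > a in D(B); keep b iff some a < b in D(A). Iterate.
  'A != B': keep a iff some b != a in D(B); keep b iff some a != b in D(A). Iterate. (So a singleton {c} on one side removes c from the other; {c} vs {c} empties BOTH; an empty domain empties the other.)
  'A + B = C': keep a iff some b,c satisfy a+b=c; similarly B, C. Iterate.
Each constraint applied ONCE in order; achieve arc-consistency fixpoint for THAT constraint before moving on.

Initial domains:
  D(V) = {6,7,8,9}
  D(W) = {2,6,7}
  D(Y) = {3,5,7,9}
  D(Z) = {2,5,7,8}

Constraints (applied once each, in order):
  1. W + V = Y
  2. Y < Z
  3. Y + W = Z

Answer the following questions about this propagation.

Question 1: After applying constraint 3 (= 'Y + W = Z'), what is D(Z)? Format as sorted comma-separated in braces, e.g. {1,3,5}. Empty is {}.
Constraint 1 (W + V = Y) on D(W)={2,6,7} D(V)={6,7,8,9} D(Y)={3,5,7,9}: W {2,6,7}->{2}; V {6,7,8,9}->{7}; Y {3,5,7,9}->{9}
Constraint 2 (Y < Z) on D(Y)={9} D(Z)={2,5,7,8}: Y {9}->{}; Z {2,5,7,8}->{}
Constraint 3 (Y + W = Z) on D(Y)={} D(W)={2} D(Z)={}: W {2}->{}
So after constraint 3: D(Z) = {}

Answer: {}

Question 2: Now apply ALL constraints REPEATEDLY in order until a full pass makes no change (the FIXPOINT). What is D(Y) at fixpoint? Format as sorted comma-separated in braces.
Answer: {}

Derivation:
pass 0 (initial): D(Y)={3,5,7,9}
pass 1: V {6,7,8,9}->{7}; W {2,6,7}->{}; Y {3,5,7,9}->{}; Z {2,5,7,8}->{}
pass 2: V {7}->{}
pass 3: no change
Fixpoint after 3 passes: D(Y) = {}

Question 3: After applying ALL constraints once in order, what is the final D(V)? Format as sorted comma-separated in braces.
Constraint 1 (W + V = Y) on D(W)={2,6,7} D(V)={6,7,8,9} D(Y)={3,5,7,9}: W {2,6,7}->{2}; V {6,7,8,9}->{7}; Y {3,5,7,9}->{9}
Constraint 2 (Y < Z) on D(Y)={9} D(Z)={2,5,7,8}: Y {9}->{}; Z {2,5,7,8}->{}
Constraint 3 (Y + W = Z) on D(Y)={} D(W)={2} D(Z)={}: W {2}->{}
So after all 3 constraints: D(V) = {7}

Answer: {7}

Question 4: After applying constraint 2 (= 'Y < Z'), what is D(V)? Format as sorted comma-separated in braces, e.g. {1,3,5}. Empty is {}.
Constraint 1 (W + V = Y) on D(W)={2,6,7} D(V)={6,7,8,9} D(Y)={3,5,7,9}: W {2,6,7}->{2}; V {6,7,8,9}->{7}; Y {3,5,7,9}->{9}
Constraint 2 (Y < Z) on D(Y)={9} D(Z)={2,5,7,8}: Y {9}->{}; Z {2,5,7,8}->{}
So after constraint 2: D(V) = {7}

Answer: {7}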